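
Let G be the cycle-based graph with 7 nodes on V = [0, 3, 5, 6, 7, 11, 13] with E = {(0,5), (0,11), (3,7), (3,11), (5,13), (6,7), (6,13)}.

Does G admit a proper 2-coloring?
Odd cycle [7, 3, 11, 0, 5, 13, 6] needs 3 colors (χ ≥ 3).
Hence χ(G) ≥ 3 > 2, so no proper 2-coloring exists.

No, G is not 2-colorable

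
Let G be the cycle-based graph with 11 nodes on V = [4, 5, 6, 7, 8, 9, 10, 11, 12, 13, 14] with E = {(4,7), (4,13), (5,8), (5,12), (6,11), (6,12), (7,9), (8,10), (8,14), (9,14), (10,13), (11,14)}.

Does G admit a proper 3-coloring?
Yes, G is 3-colorable

A valid 3-coloring: color 1: [7, 8, 11, 12, 13]; color 2: [4, 5, 6, 10, 14]; color 3: [9].
(χ(G) = 3 ≤ 3.)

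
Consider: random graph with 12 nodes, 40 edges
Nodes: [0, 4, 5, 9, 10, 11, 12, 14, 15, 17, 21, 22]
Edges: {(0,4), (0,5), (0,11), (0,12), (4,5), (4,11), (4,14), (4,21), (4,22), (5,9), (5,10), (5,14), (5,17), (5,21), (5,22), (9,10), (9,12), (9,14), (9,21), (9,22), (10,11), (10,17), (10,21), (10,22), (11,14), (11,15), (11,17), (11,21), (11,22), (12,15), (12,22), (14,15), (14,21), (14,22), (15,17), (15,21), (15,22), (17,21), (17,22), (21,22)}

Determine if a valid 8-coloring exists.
Yes, G is 8-colorable

A valid 8-coloring: color 1: [0, 22]; color 2: [12, 21]; color 3: [5, 11]; color 4: [10, 14]; color 5: [4, 9, 15]; color 6: [17].
(χ(G) = 6 ≤ 8.)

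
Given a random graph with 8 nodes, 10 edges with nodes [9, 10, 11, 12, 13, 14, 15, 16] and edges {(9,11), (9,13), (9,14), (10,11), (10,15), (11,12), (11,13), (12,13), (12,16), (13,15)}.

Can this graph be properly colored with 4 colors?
A valid 4-coloring: color 1: [11, 14, 15, 16]; color 2: [10, 13]; color 3: [9, 12].
(χ(G) = 3 ≤ 4.)

Yes, G is 4-colorable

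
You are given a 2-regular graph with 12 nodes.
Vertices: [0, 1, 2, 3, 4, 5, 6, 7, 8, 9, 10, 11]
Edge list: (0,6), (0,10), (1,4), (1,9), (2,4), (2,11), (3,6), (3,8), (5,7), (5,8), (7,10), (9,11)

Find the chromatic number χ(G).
χ(G) = 3

Clique number ω(G) = 2 (lower bound: χ ≥ ω).
Odd cycle [8, 3, 6, 0, 10, 7, 5] needs 3 colors (χ ≥ 3).
The coloring below uses 3 colors, so χ(G) = 3.
A valid 3-coloring: color 1: [1, 2, 6, 7, 8]; color 2: [0, 3, 4, 5, 9]; color 3: [10, 11].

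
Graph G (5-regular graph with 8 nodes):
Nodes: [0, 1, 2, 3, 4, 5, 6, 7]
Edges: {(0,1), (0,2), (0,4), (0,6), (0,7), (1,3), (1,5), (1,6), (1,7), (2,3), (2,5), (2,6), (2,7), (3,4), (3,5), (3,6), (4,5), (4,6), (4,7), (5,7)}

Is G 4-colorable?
Yes, G is 4-colorable

A valid 4-coloring: color 1: [5, 6]; color 2: [3, 7]; color 3: [1, 2, 4]; color 4: [0].
(χ(G) = 4 ≤ 4.)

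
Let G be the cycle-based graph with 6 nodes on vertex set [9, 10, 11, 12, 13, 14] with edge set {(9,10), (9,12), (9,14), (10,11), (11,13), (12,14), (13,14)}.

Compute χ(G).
Clique number ω(G) = 3 (lower bound: χ ≥ ω).
The clique on [9, 12, 14] has size 3, forcing χ ≥ 3, and the coloring below uses 3 colors, so χ(G) = 3.
A valid 3-coloring: color 1: [11, 14]; color 2: [9, 13]; color 3: [10, 12].

χ(G) = 3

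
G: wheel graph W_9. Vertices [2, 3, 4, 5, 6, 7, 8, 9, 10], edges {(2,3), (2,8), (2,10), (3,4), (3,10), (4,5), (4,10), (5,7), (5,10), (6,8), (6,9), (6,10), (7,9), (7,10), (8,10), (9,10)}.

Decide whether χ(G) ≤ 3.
A valid 3-coloring: color 1: [10]; color 2: [2, 4, 6, 7]; color 3: [3, 5, 8, 9].
(χ(G) = 3 ≤ 3.)

Yes, G is 3-colorable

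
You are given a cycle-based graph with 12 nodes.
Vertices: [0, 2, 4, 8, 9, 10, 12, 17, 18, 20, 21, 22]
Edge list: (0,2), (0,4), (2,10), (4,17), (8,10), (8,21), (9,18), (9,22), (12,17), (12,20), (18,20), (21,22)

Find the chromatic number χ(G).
χ(G) = 2

Clique number ω(G) = 2 (lower bound: χ ≥ ω).
The graph is bipartite (no odd cycle), so 2 colors suffice: χ(G) = 2.
A valid 2-coloring: color 1: [0, 9, 10, 17, 20, 21]; color 2: [2, 4, 8, 12, 18, 22].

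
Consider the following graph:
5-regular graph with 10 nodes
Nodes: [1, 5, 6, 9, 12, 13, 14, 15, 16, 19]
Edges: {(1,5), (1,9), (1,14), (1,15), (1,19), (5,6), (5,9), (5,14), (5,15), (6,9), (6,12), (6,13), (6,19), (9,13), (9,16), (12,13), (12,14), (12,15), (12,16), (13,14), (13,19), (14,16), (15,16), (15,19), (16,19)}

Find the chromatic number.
Clique number ω(G) = 3 (lower bound: χ ≥ ω).
Suppose a proper 3-coloring c exists. The clique [1, 5, 9] takes 3 distinct colors; by symmetry let c(1) = 1, c(5) = 2, c(9) = 3.
- Vertex 6: neighbors [5, 9] already have colors [2, 3] ⇒ c(6) = 1.
- Vertex 13: neighbors [6, 9] already have colors [1, 3] ⇒ c(13) = 2.
- Vertex 12: neighbors [6, 13] already have colors [1, 2] ⇒ c(12) = 3.
- Vertex 15: neighbors [1, 5, 12] already have colors [1, 2, 3] — all 3 colors blocked. Contradiction.
The forced assignments end in a contradiction, so G has no proper 3-coloring (χ ≥ 4).
The coloring below uses 4 colors, so χ(G) = 4.
A valid 4-coloring: color 1: [9, 14, 19]; color 2: [5, 12]; color 3: [1, 6, 16]; color 4: [13, 15].

χ(G) = 4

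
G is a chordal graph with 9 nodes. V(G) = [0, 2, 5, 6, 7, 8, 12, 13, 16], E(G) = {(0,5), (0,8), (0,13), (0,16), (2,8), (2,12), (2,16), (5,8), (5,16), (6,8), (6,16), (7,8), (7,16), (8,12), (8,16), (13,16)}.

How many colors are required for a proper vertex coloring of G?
Clique number ω(G) = 4 (lower bound: χ ≥ ω).
The clique on [0, 5, 8, 16] has size 4, forcing χ ≥ 4, and the coloring below uses 4 colors, so χ(G) = 4.
A valid 4-coloring: color 1: [12, 16]; color 2: [8, 13]; color 3: [0, 2, 6, 7]; color 4: [5].

χ(G) = 4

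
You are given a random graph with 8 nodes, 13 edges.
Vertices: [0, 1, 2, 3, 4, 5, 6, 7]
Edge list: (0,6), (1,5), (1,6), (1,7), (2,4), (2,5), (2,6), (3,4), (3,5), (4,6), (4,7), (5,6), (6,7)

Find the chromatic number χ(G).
χ(G) = 4

Clique number ω(G) = 3 (lower bound: χ ≥ ω).
Odd cycle [7, 4, 2, 5, 1] needs 3 colors (χ ≥ 3).
Vertex 6 is adjacent to every vertex of [1, 2, 4, 5, 7], which already need 3 colors among themselves, so 6 needs a new color (χ ≥ 4).
The coloring below uses 4 colors, so χ(G) = 4.
A valid 4-coloring: color 1: [3, 6]; color 2: [0, 5, 7]; color 3: [1, 4]; color 4: [2].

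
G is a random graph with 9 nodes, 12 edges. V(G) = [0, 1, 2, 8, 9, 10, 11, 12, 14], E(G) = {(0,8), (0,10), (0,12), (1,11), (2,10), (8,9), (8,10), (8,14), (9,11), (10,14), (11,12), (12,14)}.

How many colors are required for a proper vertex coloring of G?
χ(G) = 3

Clique number ω(G) = 3 (lower bound: χ ≥ ω).
The clique on [0, 8, 10] has size 3, forcing χ ≥ 3, and the coloring below uses 3 colors, so χ(G) = 3.
A valid 3-coloring: color 1: [1, 9, 10, 12]; color 2: [2, 8, 11]; color 3: [0, 14].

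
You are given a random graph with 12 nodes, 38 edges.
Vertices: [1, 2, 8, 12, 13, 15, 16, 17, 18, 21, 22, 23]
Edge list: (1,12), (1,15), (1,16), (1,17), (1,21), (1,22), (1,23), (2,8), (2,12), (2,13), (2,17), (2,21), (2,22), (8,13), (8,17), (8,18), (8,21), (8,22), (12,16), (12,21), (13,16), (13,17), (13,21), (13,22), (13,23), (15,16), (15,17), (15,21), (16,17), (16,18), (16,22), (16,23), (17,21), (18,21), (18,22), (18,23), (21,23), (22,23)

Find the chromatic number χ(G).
χ(G) = 5

Clique number ω(G) = 5 (lower bound: χ ≥ ω).
The clique on [2, 8, 13, 17, 21] has size 5, forcing χ ≥ 5, and the coloring below uses 5 colors, so χ(G) = 5.
A valid 5-coloring: color 1: [16, 21]; color 2: [1, 13, 18]; color 3: [12, 17, 22]; color 4: [2, 15, 23]; color 5: [8].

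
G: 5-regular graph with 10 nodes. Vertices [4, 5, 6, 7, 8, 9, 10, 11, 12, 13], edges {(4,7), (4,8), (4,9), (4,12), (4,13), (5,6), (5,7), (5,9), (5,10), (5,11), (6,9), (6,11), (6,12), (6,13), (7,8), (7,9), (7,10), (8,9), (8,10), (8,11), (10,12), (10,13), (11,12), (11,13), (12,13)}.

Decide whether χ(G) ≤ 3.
The clique on vertices [4, 7, 8, 9] has size 4 > 3, so it alone needs 4 colors.

No, G is not 3-colorable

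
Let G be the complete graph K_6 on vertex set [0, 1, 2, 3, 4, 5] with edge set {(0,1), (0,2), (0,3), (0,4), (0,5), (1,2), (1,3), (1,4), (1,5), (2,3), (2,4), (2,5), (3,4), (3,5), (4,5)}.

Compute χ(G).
χ(G) = 6

Clique number ω(G) = 6 (lower bound: χ ≥ ω).
The clique on [0, 1, 2, 3, 4, 5] has size 6, forcing χ ≥ 6, and the coloring below uses 6 colors, so χ(G) = 6.
A valid 6-coloring: color 1: [0]; color 2: [2]; color 3: [4]; color 4: [3]; color 5: [5]; color 6: [1].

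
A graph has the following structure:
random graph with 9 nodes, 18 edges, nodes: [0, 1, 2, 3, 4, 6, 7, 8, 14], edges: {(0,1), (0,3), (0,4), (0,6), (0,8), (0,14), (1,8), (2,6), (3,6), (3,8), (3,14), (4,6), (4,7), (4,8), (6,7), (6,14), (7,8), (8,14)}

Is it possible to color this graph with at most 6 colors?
Yes, G is 6-colorable

A valid 6-coloring: color 1: [6, 8]; color 2: [0, 2, 7]; color 3: [1, 4, 14]; color 4: [3].
(χ(G) = 4 ≤ 6.)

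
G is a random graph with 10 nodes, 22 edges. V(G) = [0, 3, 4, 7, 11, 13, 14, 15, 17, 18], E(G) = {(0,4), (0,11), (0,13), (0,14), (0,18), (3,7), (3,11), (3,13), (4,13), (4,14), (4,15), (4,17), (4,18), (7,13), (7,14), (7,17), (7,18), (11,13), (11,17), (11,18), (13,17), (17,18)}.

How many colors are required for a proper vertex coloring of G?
χ(G) = 3

Clique number ω(G) = 3 (lower bound: χ ≥ ω).
The clique on [0, 11, 18] has size 3, forcing χ ≥ 3, and the coloring below uses 3 colors, so χ(G) = 3.
A valid 3-coloring: color 1: [4, 7, 11]; color 2: [13, 14, 15, 18]; color 3: [0, 3, 17].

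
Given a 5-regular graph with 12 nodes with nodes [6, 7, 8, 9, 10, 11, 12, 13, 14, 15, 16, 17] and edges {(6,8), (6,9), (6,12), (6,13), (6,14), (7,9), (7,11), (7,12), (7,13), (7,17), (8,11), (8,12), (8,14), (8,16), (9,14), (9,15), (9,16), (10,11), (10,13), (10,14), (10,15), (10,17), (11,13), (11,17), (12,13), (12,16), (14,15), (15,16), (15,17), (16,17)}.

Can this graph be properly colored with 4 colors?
Yes, G is 4-colorable

A valid 4-coloring: color 1: [9, 10, 12]; color 2: [7, 14, 16]; color 3: [6, 11, 15]; color 4: [8, 13, 17].
(χ(G) = 4 ≤ 4.)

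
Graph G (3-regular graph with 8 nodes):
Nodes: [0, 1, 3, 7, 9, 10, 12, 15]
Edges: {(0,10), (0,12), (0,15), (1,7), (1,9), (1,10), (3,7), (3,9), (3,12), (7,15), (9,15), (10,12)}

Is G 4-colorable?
Yes, G is 4-colorable

A valid 4-coloring: color 1: [1, 12, 15]; color 2: [7, 9, 10]; color 3: [0, 3].
(χ(G) = 3 ≤ 4.)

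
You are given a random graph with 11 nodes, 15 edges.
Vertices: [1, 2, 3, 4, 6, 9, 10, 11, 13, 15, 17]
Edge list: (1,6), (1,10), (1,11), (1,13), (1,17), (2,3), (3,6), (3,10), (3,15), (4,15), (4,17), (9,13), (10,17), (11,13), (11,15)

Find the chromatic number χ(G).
χ(G) = 3

Clique number ω(G) = 3 (lower bound: χ ≥ ω).
The clique on [1, 10, 17] has size 3, forcing χ ≥ 3, and the coloring below uses 3 colors, so χ(G) = 3.
A valid 3-coloring: color 1: [1, 3, 4, 9]; color 2: [2, 6, 10, 11]; color 3: [13, 15, 17].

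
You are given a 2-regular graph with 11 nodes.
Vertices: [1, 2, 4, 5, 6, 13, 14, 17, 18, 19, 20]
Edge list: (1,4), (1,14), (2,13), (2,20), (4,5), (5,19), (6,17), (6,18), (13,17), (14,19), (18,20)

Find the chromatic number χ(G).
Clique number ω(G) = 2 (lower bound: χ ≥ ω).
Odd cycle [4, 1, 14, 19, 5] needs 3 colors (χ ≥ 3).
The coloring below uses 3 colors, so χ(G) = 3.
A valid 3-coloring: color 1: [2, 4, 17, 18, 19]; color 2: [5, 6, 13, 14, 20]; color 3: [1].

χ(G) = 3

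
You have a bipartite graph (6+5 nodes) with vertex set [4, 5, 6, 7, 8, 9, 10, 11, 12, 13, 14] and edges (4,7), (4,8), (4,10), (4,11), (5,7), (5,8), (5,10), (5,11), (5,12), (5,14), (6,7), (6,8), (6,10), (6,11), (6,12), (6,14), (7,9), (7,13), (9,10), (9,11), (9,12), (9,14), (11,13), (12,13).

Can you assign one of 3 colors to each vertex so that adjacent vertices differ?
Yes, G is 3-colorable

A valid 3-coloring: color 1: [4, 5, 6, 9, 13]; color 2: [7, 8, 10, 11, 12, 14].
(χ(G) = 2 ≤ 3.)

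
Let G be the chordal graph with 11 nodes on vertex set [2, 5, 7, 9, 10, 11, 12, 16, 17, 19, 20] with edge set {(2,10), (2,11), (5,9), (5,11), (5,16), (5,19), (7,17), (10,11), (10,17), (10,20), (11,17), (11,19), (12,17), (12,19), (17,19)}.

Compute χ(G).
Clique number ω(G) = 3 (lower bound: χ ≥ ω).
The clique on [10, 11, 17] has size 3, forcing χ ≥ 3, and the coloring below uses 3 colors, so χ(G) = 3.
A valid 3-coloring: color 1: [7, 9, 11, 12, 16, 20]; color 2: [2, 5, 17]; color 3: [10, 19].

χ(G) = 3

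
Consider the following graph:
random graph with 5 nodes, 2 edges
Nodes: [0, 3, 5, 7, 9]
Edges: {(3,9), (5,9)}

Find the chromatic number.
Clique number ω(G) = 2 (lower bound: χ ≥ ω).
The graph is bipartite (no odd cycle), so 2 colors suffice: χ(G) = 2.
A valid 2-coloring: color 1: [0, 7, 9]; color 2: [3, 5].

χ(G) = 2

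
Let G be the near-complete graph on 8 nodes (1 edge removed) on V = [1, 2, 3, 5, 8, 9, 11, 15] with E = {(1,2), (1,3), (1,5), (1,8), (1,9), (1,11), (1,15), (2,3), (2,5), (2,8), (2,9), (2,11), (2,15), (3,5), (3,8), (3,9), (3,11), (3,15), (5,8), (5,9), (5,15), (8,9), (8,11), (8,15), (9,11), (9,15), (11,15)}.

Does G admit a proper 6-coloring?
The clique on vertices [1, 2, 3, 8, 9, 11, 15] has size 7 > 6, so it alone needs 7 colors.

No, G is not 6-colorable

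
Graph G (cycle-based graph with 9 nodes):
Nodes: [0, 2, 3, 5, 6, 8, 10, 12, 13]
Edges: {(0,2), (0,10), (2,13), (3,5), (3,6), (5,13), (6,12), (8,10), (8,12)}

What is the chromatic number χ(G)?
χ(G) = 3

Clique number ω(G) = 2 (lower bound: χ ≥ ω).
Odd cycle [8, 12, 6, 3, 5, 13, 2, 0, 10] needs 3 colors (χ ≥ 3).
The coloring below uses 3 colors, so χ(G) = 3.
A valid 3-coloring: color 1: [0, 5, 6, 8]; color 2: [3, 10, 12, 13]; color 3: [2].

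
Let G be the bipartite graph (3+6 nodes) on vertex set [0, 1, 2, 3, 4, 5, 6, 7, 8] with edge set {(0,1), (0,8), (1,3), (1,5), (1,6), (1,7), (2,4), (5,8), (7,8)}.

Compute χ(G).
Clique number ω(G) = 2 (lower bound: χ ≥ ω).
The graph is bipartite (no odd cycle), so 2 colors suffice: χ(G) = 2.
A valid 2-coloring: color 1: [1, 2, 8]; color 2: [0, 3, 4, 5, 6, 7].

χ(G) = 2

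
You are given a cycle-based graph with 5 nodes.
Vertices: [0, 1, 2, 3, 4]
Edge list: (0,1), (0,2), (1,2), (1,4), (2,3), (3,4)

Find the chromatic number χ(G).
χ(G) = 3

Clique number ω(G) = 3 (lower bound: χ ≥ ω).
The clique on [0, 1, 2] has size 3, forcing χ ≥ 3, and the coloring below uses 3 colors, so χ(G) = 3.
A valid 3-coloring: color 1: [1, 3]; color 2: [2, 4]; color 3: [0].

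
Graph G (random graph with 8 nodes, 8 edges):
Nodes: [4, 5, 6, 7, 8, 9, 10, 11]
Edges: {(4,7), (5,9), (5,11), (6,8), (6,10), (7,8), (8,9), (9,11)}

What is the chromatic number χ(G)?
Clique number ω(G) = 3 (lower bound: χ ≥ ω).
The clique on [5, 9, 11] has size 3, forcing χ ≥ 3, and the coloring below uses 3 colors, so χ(G) = 3.
A valid 3-coloring: color 1: [6, 7, 9]; color 2: [4, 5, 8, 10]; color 3: [11].

χ(G) = 3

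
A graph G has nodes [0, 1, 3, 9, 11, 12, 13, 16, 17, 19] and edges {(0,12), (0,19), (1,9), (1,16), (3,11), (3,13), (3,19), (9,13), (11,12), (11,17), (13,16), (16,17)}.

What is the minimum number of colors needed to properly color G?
χ(G) = 3

Clique number ω(G) = 2 (lower bound: χ ≥ ω).
Odd cycle [11, 3, 13, 16, 17] needs 3 colors (χ ≥ 3).
The coloring below uses 3 colors, so χ(G) = 3.
A valid 3-coloring: color 1: [0, 3, 9, 16]; color 2: [1, 11, 13, 19]; color 3: [12, 17].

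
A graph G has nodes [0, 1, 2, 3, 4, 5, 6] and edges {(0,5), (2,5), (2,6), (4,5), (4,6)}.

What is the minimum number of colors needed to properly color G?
χ(G) = 2

Clique number ω(G) = 2 (lower bound: χ ≥ ω).
The graph is bipartite (no odd cycle), so 2 colors suffice: χ(G) = 2.
A valid 2-coloring: color 1: [1, 3, 5, 6]; color 2: [0, 2, 4].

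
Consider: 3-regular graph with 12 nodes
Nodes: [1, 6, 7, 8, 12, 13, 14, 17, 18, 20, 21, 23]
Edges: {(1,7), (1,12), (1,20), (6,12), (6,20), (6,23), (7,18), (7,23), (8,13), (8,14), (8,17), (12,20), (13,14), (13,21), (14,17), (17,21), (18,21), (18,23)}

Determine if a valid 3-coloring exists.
Yes, G is 3-colorable

A valid 3-coloring: color 1: [1, 6, 13, 17, 18]; color 2: [7, 12, 14, 21]; color 3: [8, 20, 23].
(χ(G) = 3 ≤ 3.)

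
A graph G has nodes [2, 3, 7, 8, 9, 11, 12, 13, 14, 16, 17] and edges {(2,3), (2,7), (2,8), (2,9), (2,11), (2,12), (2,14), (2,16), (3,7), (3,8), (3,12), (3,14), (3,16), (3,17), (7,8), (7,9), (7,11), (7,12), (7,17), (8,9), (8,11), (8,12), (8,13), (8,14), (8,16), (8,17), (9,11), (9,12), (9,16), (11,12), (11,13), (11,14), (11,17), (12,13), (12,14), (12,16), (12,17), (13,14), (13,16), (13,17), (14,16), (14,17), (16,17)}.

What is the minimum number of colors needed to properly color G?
χ(G) = 6

Clique number ω(G) = 6 (lower bound: χ ≥ ω).
The clique on [3, 8, 12, 14, 16, 17] has size 6, forcing χ ≥ 6, and the coloring below uses 6 colors, so χ(G) = 6.
A valid 6-coloring: color 1: [12]; color 2: [8]; color 3: [2, 17]; color 4: [11, 16]; color 5: [7, 14]; color 6: [3, 9, 13].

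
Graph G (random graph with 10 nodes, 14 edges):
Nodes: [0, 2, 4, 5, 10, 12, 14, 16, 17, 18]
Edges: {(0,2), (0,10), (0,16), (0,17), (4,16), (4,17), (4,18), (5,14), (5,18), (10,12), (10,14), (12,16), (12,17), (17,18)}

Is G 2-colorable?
No, G is not 2-colorable

The clique on vertices [4, 17, 18] has size 3 > 2, so it alone needs 3 colors.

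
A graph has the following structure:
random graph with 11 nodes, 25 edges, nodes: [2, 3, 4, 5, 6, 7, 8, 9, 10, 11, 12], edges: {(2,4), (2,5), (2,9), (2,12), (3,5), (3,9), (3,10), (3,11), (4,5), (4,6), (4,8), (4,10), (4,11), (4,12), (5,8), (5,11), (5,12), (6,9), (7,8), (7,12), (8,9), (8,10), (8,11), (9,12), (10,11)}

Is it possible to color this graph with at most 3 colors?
The clique on vertices [4, 8, 10, 11] has size 4 > 3, so it alone needs 4 colors.

No, G is not 3-colorable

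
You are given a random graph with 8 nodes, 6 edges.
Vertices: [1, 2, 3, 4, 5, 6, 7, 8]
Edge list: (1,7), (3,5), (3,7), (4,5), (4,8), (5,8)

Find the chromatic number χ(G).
Clique number ω(G) = 3 (lower bound: χ ≥ ω).
The clique on [4, 5, 8] has size 3, forcing χ ≥ 3, and the coloring below uses 3 colors, so χ(G) = 3.
A valid 3-coloring: color 1: [2, 5, 6, 7]; color 2: [1, 3, 8]; color 3: [4].

χ(G) = 3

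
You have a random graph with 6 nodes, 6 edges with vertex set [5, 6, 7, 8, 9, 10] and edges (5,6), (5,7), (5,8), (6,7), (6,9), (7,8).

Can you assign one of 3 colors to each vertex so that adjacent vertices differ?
A valid 3-coloring: color 1: [7, 9, 10]; color 2: [6, 8]; color 3: [5].
(χ(G) = 3 ≤ 3.)

Yes, G is 3-colorable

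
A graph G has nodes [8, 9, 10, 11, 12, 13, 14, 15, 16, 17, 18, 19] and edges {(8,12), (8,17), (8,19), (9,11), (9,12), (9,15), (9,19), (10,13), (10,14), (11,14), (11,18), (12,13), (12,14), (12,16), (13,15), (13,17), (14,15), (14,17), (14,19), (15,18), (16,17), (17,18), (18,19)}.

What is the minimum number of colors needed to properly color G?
χ(G) = 2

Clique number ω(G) = 2 (lower bound: χ ≥ ω).
The graph is bipartite (no odd cycle), so 2 colors suffice: χ(G) = 2.
A valid 2-coloring: color 1: [8, 9, 13, 14, 16, 18]; color 2: [10, 11, 12, 15, 17, 19].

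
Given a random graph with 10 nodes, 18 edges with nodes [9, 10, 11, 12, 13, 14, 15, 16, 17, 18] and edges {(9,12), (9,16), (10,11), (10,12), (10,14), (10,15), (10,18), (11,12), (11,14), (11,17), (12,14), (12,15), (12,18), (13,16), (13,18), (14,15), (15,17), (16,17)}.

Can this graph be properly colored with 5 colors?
A valid 5-coloring: color 1: [12, 16]; color 2: [9, 10, 13, 17]; color 3: [14, 18]; color 4: [11, 15].
(χ(G) = 4 ≤ 5.)

Yes, G is 5-colorable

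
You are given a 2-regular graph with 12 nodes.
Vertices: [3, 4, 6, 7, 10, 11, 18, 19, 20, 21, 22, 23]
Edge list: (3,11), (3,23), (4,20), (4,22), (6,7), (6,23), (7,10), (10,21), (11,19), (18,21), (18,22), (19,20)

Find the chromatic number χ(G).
χ(G) = 2

Clique number ω(G) = 2 (lower bound: χ ≥ ω).
The graph is bipartite (no odd cycle), so 2 colors suffice: χ(G) = 2.
A valid 2-coloring: color 1: [7, 11, 20, 21, 22, 23]; color 2: [3, 4, 6, 10, 18, 19].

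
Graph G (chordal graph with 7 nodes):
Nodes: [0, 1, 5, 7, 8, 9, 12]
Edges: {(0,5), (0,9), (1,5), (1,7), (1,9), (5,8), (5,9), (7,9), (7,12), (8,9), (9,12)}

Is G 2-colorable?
No, G is not 2-colorable

The clique on vertices [7, 9, 12] has size 3 > 2, so it alone needs 3 colors.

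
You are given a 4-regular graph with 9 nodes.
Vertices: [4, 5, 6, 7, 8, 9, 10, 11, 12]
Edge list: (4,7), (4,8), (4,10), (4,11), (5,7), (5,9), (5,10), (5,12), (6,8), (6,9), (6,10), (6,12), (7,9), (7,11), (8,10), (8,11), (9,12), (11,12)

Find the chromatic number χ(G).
χ(G) = 3

Clique number ω(G) = 3 (lower bound: χ ≥ ω).
The clique on [4, 8, 10] has size 3, forcing χ ≥ 3, and the coloring below uses 3 colors, so χ(G) = 3.
A valid 3-coloring: color 1: [4, 5, 6]; color 2: [9, 10, 11]; color 3: [7, 8, 12].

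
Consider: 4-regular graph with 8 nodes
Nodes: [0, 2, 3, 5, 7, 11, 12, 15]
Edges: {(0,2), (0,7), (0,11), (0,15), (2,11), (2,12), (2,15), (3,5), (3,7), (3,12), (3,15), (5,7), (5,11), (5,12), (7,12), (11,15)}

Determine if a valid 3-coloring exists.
The clique on vertices [0, 2, 11, 15] has size 4 > 3, so it alone needs 4 colors.

No, G is not 3-colorable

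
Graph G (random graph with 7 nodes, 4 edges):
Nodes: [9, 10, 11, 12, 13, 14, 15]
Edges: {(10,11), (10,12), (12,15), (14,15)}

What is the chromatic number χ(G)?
χ(G) = 2

Clique number ω(G) = 2 (lower bound: χ ≥ ω).
The graph is bipartite (no odd cycle), so 2 colors suffice: χ(G) = 2.
A valid 2-coloring: color 1: [9, 11, 12, 13, 14]; color 2: [10, 15].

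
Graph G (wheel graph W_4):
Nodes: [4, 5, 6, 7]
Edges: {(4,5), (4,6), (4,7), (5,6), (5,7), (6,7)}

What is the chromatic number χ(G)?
χ(G) = 4

Clique number ω(G) = 4 (lower bound: χ ≥ ω).
The clique on [4, 5, 6, 7] has size 4, forcing χ ≥ 4, and the coloring below uses 4 colors, so χ(G) = 4.
A valid 4-coloring: color 1: [7]; color 2: [6]; color 3: [4]; color 4: [5].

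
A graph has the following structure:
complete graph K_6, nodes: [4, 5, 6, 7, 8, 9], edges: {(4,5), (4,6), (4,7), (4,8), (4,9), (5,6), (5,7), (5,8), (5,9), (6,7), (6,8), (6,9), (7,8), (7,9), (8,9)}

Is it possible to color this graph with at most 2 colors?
The clique on vertices [4, 5, 6, 7, 8, 9] has size 6 > 2, so it alone needs 6 colors.

No, G is not 2-colorable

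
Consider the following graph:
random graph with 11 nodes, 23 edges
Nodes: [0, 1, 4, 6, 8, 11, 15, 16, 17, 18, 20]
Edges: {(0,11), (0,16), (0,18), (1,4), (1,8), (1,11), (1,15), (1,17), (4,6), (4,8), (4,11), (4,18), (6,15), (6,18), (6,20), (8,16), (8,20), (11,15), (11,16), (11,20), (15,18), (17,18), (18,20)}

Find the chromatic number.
χ(G) = 3

Clique number ω(G) = 3 (lower bound: χ ≥ ω).
The clique on [6, 18, 20] has size 3, forcing χ ≥ 3, and the coloring below uses 3 colors, so χ(G) = 3.
A valid 3-coloring: color 1: [8, 11, 18]; color 2: [1, 6, 16]; color 3: [0, 4, 15, 17, 20].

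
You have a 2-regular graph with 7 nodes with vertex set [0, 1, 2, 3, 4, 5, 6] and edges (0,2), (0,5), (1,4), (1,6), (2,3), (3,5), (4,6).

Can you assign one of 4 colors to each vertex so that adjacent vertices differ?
Yes, G is 4-colorable

A valid 4-coloring: color 1: [2, 4, 5]; color 2: [0, 1, 3]; color 3: [6].
(χ(G) = 3 ≤ 4.)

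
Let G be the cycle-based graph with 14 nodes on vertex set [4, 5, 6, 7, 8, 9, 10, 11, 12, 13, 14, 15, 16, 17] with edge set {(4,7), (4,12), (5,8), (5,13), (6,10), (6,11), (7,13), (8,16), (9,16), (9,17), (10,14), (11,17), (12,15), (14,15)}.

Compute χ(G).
Clique number ω(G) = 2 (lower bound: χ ≥ ω).
The graph is bipartite (no odd cycle), so 2 colors suffice: χ(G) = 2.
A valid 2-coloring: color 1: [5, 6, 7, 12, 14, 16, 17]; color 2: [4, 8, 9, 10, 11, 13, 15].

χ(G) = 2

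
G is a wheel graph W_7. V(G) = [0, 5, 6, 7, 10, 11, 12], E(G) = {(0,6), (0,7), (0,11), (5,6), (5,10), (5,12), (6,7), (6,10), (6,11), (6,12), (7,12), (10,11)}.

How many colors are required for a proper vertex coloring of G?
χ(G) = 3

Clique number ω(G) = 3 (lower bound: χ ≥ ω).
The clique on [0, 6, 11] has size 3, forcing χ ≥ 3, and the coloring below uses 3 colors, so χ(G) = 3.
A valid 3-coloring: color 1: [6]; color 2: [0, 10, 12]; color 3: [5, 7, 11].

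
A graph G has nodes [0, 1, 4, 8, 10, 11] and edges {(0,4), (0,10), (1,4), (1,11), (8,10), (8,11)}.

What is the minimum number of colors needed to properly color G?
Clique number ω(G) = 2 (lower bound: χ ≥ ω).
The graph is bipartite (no odd cycle), so 2 colors suffice: χ(G) = 2.
A valid 2-coloring: color 1: [0, 1, 8]; color 2: [4, 10, 11].

χ(G) = 2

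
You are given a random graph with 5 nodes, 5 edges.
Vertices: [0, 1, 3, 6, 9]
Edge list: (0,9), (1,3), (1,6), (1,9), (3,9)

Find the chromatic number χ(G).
χ(G) = 3

Clique number ω(G) = 3 (lower bound: χ ≥ ω).
The clique on [1, 3, 9] has size 3, forcing χ ≥ 3, and the coloring below uses 3 colors, so χ(G) = 3.
A valid 3-coloring: color 1: [0, 1]; color 2: [6, 9]; color 3: [3].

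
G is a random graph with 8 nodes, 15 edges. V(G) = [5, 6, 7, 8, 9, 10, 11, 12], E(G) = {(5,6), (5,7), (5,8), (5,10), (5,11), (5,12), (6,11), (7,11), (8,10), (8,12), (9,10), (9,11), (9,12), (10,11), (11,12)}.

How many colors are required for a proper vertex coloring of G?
χ(G) = 3

Clique number ω(G) = 3 (lower bound: χ ≥ ω).
The clique on [9, 10, 11] has size 3, forcing χ ≥ 3, and the coloring below uses 3 colors, so χ(G) = 3.
A valid 3-coloring: color 1: [5, 9]; color 2: [8, 11]; color 3: [6, 7, 10, 12].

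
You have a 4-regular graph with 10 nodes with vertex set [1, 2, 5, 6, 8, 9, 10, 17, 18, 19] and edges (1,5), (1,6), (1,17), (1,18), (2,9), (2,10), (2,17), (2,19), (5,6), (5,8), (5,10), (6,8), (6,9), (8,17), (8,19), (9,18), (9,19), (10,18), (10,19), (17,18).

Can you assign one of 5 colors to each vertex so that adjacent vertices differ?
Yes, G is 5-colorable

A valid 5-coloring: color 1: [2, 5, 18]; color 2: [1, 8, 9, 10]; color 3: [6, 17, 19].
(χ(G) = 3 ≤ 5.)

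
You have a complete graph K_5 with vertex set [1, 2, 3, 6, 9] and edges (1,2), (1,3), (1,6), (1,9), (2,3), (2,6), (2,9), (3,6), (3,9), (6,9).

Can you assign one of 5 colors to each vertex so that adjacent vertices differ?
A valid 5-coloring: color 1: [6]; color 2: [9]; color 3: [3]; color 4: [1]; color 5: [2].
(χ(G) = 5 ≤ 5.)

Yes, G is 5-colorable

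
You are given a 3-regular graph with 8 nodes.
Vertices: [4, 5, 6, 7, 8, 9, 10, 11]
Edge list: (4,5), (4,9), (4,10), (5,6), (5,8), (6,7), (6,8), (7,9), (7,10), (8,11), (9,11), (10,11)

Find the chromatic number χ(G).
χ(G) = 3

Clique number ω(G) = 3 (lower bound: χ ≥ ω).
The clique on [5, 6, 8] has size 3, forcing χ ≥ 3, and the coloring below uses 3 colors, so χ(G) = 3.
A valid 3-coloring: color 1: [5, 9, 10]; color 2: [4, 7, 8]; color 3: [6, 11].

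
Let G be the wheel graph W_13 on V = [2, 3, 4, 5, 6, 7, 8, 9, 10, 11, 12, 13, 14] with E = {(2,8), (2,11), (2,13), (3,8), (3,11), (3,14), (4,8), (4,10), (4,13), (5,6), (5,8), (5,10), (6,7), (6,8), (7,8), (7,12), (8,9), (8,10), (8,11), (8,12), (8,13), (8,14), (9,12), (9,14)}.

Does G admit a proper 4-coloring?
Yes, G is 4-colorable

A valid 4-coloring: color 1: [8]; color 2: [2, 3, 4, 5, 7, 9]; color 3: [6, 10, 11, 12, 13, 14].
(χ(G) = 3 ≤ 4.)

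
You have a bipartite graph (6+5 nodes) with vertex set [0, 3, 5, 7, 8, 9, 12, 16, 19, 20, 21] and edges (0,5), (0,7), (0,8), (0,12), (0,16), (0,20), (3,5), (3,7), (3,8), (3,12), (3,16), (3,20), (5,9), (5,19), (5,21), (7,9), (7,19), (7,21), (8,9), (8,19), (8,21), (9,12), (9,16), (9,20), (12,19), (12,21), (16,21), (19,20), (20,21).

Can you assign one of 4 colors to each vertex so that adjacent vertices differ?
A valid 4-coloring: color 1: [0, 3, 9, 19, 21]; color 2: [5, 7, 8, 12, 16, 20].
(χ(G) = 2 ≤ 4.)

Yes, G is 4-colorable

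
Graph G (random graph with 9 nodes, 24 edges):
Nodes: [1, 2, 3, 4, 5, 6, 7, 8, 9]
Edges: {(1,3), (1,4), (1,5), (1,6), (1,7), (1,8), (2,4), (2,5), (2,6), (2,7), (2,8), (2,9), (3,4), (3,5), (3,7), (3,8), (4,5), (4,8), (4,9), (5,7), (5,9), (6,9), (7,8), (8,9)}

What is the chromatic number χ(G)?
Clique number ω(G) = 4 (lower bound: χ ≥ ω).
The clique on [1, 3, 4, 8] has size 4, forcing χ ≥ 4, and the coloring below uses 4 colors, so χ(G) = 4.
A valid 4-coloring: color 1: [5, 6, 8]; color 2: [1, 2]; color 3: [4, 7]; color 4: [3, 9].

χ(G) = 4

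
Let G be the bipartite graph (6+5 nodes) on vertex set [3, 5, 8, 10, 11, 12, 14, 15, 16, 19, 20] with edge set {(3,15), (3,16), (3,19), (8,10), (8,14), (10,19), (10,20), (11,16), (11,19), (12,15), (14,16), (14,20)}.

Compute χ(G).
Clique number ω(G) = 2 (lower bound: χ ≥ ω).
The graph is bipartite (no odd cycle), so 2 colors suffice: χ(G) = 2.
A valid 2-coloring: color 1: [5, 8, 15, 16, 19, 20]; color 2: [3, 10, 11, 12, 14].

χ(G) = 2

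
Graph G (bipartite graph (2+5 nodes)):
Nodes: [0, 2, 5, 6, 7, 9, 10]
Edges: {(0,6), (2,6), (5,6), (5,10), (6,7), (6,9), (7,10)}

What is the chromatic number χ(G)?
Clique number ω(G) = 2 (lower bound: χ ≥ ω).
The graph is bipartite (no odd cycle), so 2 colors suffice: χ(G) = 2.
A valid 2-coloring: color 1: [6, 10]; color 2: [0, 2, 5, 7, 9].

χ(G) = 2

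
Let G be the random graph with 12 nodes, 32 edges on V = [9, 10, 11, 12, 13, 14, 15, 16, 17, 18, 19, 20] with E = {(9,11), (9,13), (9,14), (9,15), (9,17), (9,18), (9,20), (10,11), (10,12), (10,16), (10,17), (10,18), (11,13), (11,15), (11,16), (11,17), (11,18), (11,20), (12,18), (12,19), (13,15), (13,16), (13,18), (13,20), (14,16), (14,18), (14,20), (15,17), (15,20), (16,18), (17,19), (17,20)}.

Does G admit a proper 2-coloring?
No, G is not 2-colorable

The clique on vertices [9, 11, 15, 17, 20] has size 5 > 2, so it alone needs 5 colors.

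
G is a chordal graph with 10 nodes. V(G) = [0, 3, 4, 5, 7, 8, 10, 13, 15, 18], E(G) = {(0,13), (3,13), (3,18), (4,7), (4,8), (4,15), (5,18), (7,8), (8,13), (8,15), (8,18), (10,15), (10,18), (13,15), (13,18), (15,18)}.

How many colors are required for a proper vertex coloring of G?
Clique number ω(G) = 4 (lower bound: χ ≥ ω).
The clique on [8, 13, 15, 18] has size 4, forcing χ ≥ 4, and the coloring below uses 4 colors, so χ(G) = 4.
A valid 4-coloring: color 1: [0, 4, 18]; color 2: [3, 5, 7, 15]; color 3: [10, 13]; color 4: [8].

χ(G) = 4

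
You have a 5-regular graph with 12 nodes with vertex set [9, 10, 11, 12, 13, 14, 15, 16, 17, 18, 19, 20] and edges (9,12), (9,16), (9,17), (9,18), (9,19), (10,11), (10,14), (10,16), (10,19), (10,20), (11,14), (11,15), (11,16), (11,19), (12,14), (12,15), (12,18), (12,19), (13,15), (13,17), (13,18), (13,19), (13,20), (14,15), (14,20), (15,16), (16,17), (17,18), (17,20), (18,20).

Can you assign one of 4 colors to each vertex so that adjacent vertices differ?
Yes, G is 4-colorable

A valid 4-coloring: color 1: [9, 11, 20]; color 2: [12, 13, 16]; color 3: [14, 17, 19]; color 4: [10, 15, 18].
(χ(G) = 4 ≤ 4.)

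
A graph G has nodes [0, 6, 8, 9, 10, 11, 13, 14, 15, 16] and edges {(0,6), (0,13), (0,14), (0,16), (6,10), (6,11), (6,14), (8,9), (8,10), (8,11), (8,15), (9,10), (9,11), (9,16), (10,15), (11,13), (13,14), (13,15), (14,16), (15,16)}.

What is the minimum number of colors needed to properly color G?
χ(G) = 3

Clique number ω(G) = 3 (lower bound: χ ≥ ω).
The clique on [0, 14, 16] has size 3, forcing χ ≥ 3, and the coloring below uses 3 colors, so χ(G) = 3.
A valid 3-coloring: color 1: [6, 8, 13, 16]; color 2: [0, 9, 15]; color 3: [10, 11, 14].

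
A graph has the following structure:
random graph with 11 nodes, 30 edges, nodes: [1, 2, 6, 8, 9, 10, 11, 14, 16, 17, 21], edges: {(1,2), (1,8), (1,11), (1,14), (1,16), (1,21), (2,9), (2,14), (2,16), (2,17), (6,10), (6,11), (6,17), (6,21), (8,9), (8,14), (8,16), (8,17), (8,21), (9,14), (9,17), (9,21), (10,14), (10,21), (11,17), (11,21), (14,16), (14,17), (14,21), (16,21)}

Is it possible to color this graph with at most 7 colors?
A valid 7-coloring: color 1: [2, 21]; color 2: [6, 14]; color 3: [8, 10, 11]; color 4: [1, 17]; color 5: [9, 16].
(χ(G) = 5 ≤ 7.)

Yes, G is 7-colorable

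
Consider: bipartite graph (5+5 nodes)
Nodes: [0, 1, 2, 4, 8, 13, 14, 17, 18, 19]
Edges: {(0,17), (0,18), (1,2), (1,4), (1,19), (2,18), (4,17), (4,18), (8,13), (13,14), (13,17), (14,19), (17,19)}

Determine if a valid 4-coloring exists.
A valid 4-coloring: color 1: [1, 8, 14, 17, 18]; color 2: [0, 2, 4, 13, 19].
(χ(G) = 2 ≤ 4.)

Yes, G is 4-colorable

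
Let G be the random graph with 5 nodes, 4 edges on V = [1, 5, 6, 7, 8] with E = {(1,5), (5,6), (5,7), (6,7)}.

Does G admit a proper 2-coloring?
No, G is not 2-colorable

The clique on vertices [5, 6, 7] has size 3 > 2, so it alone needs 3 colors.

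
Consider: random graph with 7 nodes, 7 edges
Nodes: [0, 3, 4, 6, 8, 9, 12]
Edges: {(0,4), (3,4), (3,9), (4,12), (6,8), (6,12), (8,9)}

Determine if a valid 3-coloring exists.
A valid 3-coloring: color 1: [4, 6, 9]; color 2: [0, 3, 8, 12].
(χ(G) = 2 ≤ 3.)

Yes, G is 3-colorable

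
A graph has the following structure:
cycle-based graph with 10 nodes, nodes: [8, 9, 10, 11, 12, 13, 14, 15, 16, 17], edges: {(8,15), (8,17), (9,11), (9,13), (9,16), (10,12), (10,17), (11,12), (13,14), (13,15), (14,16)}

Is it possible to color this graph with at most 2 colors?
A valid 2-coloring: color 1: [9, 12, 14, 15, 17]; color 2: [8, 10, 11, 13, 16].
(χ(G) = 2 ≤ 2.)

Yes, G is 2-colorable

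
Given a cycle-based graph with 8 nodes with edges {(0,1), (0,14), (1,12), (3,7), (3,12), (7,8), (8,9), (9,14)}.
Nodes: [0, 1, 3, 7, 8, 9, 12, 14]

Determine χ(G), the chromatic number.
χ(G) = 2

Clique number ω(G) = 2 (lower bound: χ ≥ ω).
The graph is bipartite (no odd cycle), so 2 colors suffice: χ(G) = 2.
A valid 2-coloring: color 1: [0, 7, 9, 12]; color 2: [1, 3, 8, 14].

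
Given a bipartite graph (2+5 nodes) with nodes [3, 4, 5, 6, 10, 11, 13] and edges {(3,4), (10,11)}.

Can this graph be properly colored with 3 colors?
A valid 3-coloring: color 1: [3, 5, 6, 10, 13]; color 2: [4, 11].
(χ(G) = 2 ≤ 3.)

Yes, G is 3-colorable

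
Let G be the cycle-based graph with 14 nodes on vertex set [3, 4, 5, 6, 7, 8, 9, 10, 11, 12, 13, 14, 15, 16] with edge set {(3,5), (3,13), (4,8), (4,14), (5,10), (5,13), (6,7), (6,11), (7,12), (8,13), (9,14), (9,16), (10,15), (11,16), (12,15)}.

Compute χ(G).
χ(G) = 3

Clique number ω(G) = 3 (lower bound: χ ≥ ω).
The clique on [3, 5, 13] has size 3, forcing χ ≥ 3, and the coloring below uses 3 colors, so χ(G) = 3.
A valid 3-coloring: color 1: [4, 7, 9, 10, 11, 13]; color 2: [5, 6, 8, 14, 15, 16]; color 3: [3, 12].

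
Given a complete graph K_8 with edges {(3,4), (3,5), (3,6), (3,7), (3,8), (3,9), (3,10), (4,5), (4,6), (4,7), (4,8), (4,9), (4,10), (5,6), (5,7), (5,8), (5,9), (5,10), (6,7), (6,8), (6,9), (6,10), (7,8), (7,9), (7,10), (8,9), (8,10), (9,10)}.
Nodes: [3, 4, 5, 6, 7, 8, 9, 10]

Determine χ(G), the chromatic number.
χ(G) = 8

Clique number ω(G) = 8 (lower bound: χ ≥ ω).
The clique on [3, 4, 5, 6, 7, 8, 9, 10] has size 8, forcing χ ≥ 8, and the coloring below uses 8 colors, so χ(G) = 8.
A valid 8-coloring: color 1: [8]; color 2: [7]; color 3: [10]; color 4: [6]; color 5: [9]; color 6: [3]; color 7: [5]; color 8: [4].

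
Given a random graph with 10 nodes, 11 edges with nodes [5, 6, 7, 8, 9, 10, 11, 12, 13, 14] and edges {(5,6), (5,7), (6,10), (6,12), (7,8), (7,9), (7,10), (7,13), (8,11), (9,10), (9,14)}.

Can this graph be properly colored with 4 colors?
Yes, G is 4-colorable

A valid 4-coloring: color 1: [6, 7, 11, 14]; color 2: [5, 8, 10, 12, 13]; color 3: [9].
(χ(G) = 3 ≤ 4.)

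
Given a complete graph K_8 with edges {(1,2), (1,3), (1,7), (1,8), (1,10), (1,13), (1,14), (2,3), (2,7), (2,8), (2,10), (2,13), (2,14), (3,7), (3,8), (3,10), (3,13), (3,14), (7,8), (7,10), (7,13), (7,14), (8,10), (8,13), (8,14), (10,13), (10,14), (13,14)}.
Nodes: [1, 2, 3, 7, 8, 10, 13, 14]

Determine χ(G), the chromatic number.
Clique number ω(G) = 8 (lower bound: χ ≥ ω).
The clique on [1, 2, 3, 7, 8, 10, 13, 14] has size 8, forcing χ ≥ 8, and the coloring below uses 8 colors, so χ(G) = 8.
A valid 8-coloring: color 1: [10]; color 2: [1]; color 3: [3]; color 4: [14]; color 5: [13]; color 6: [2]; color 7: [7]; color 8: [8].

χ(G) = 8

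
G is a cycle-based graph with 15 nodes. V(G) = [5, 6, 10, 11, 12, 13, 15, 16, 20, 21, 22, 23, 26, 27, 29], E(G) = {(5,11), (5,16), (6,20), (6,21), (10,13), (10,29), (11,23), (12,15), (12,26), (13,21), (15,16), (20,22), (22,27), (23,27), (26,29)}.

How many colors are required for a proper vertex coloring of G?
Clique number ω(G) = 2 (lower bound: χ ≥ ω).
Odd cycle [13, 21, 6, 20, 22, 27, 23, 11, 5, 16, 15, 12, 26, 29, 10] needs 3 colors (χ ≥ 3).
The coloring below uses 3 colors, so χ(G) = 3.
A valid 3-coloring: color 1: [5, 6, 13, 15, 22, 23, 29]; color 2: [10, 11, 12, 16, 20, 21, 27]; color 3: [26].

χ(G) = 3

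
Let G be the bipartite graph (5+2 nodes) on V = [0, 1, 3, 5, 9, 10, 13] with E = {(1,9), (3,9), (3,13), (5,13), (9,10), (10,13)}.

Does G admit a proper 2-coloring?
A valid 2-coloring: color 1: [0, 9, 13]; color 2: [1, 3, 5, 10].
(χ(G) = 2 ≤ 2.)

Yes, G is 2-colorable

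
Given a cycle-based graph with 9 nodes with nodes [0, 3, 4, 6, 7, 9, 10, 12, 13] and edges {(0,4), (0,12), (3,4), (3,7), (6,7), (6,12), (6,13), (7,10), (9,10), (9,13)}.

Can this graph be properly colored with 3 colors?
Yes, G is 3-colorable

A valid 3-coloring: color 1: [0, 3, 6, 9]; color 2: [4, 7, 12, 13]; color 3: [10].
(χ(G) = 3 ≤ 3.)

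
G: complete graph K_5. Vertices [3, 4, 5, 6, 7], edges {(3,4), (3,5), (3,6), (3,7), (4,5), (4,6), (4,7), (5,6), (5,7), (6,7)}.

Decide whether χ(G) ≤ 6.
A valid 6-coloring: color 1: [7]; color 2: [5]; color 3: [4]; color 4: [6]; color 5: [3].
(χ(G) = 5 ≤ 6.)

Yes, G is 6-colorable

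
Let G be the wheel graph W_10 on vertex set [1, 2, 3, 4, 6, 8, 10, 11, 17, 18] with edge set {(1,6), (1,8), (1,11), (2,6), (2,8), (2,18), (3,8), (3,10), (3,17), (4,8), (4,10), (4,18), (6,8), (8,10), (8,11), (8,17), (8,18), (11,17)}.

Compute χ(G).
Clique number ω(G) = 3 (lower bound: χ ≥ ω).
Odd cycle [1, 6, 2, 18, 4, 10, 3, 17, 11] needs 3 colors (χ ≥ 3).
Vertex 8 is adjacent to every vertex of [1, 2, 3, 4, 6, 10, 11, 17, 18], which already need 3 colors among themselves, so 8 needs a new color (χ ≥ 4).
The coloring below uses 4 colors, so χ(G) = 4.
A valid 4-coloring: color 1: [8]; color 2: [1, 2, 4, 17]; color 3: [6, 10, 11, 18]; color 4: [3].

χ(G) = 4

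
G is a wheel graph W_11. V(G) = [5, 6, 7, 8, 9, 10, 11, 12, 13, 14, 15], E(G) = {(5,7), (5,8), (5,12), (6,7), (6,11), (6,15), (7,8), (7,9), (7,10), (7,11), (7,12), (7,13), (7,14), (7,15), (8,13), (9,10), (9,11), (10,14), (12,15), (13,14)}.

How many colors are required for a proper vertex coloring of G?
χ(G) = 3

Clique number ω(G) = 3 (lower bound: χ ≥ ω).
The clique on [5, 7, 8] has size 3, forcing χ ≥ 3, and the coloring below uses 3 colors, so χ(G) = 3.
A valid 3-coloring: color 1: [7]; color 2: [5, 10, 11, 13, 15]; color 3: [6, 8, 9, 12, 14].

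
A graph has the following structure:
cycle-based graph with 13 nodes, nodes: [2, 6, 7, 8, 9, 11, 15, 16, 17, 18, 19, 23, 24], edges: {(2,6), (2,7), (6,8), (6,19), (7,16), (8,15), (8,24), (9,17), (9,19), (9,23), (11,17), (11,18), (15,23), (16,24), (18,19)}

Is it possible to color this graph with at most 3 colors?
Yes, G is 3-colorable

A valid 3-coloring: color 1: [2, 8, 16, 17, 19, 23]; color 2: [6, 7, 9, 11, 15, 24]; color 3: [18].
(χ(G) = 3 ≤ 3.)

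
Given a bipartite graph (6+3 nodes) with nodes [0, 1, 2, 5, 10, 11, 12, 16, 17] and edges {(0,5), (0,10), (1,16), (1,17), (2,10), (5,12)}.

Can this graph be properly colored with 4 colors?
Yes, G is 4-colorable

A valid 4-coloring: color 1: [0, 1, 2, 11, 12]; color 2: [5, 10, 16, 17].
(χ(G) = 2 ≤ 4.)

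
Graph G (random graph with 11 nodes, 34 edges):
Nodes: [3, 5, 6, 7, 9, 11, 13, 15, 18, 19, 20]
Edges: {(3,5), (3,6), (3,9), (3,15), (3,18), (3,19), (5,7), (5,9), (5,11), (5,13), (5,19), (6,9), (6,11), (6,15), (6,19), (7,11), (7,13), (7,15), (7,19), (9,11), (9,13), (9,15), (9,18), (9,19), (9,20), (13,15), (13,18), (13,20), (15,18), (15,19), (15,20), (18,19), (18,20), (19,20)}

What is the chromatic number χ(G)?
Clique number ω(G) = 5 (lower bound: χ ≥ ω).
The clique on [3, 9, 15, 18, 19] has size 5, forcing χ ≥ 5, and the coloring below uses 5 colors, so χ(G) = 5.
A valid 5-coloring: color 1: [7, 9]; color 2: [11, 13, 19]; color 3: [5, 15]; color 4: [6, 18]; color 5: [3, 20].

χ(G) = 5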